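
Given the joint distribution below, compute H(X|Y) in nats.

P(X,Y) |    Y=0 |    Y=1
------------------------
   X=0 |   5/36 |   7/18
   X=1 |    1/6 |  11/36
0.6869 nats

Using the chain rule: H(X|Y) = H(X,Y) - H(Y)

First, compute H(X,Y) = 1.3024 nats

Marginal P(Y) = (11/36, 25/36)
H(Y) = 0.6155 nats

H(X|Y) = H(X,Y) - H(Y) = 1.3024 - 0.6155 = 0.6869 nats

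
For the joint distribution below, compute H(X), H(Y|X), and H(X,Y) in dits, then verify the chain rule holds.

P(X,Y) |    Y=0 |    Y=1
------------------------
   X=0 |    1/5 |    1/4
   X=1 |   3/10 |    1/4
H(X,Y) = 0.5977, H(X) = 0.2989, H(Y|X) = 0.2988 (all in dits)

Chain rule: H(X,Y) = H(X) + H(Y|X)

Left side — joint entropy directly:
H(X,Y) = -Σ p(x,y) log p(x,y) = 0.5977 dits

Right side — compute H(Y|X) from the conditional distributions:
P(X) = (9/20, 11/20), so H(X) = 0.2989 dits
H(Y|X) = Σ_x P(X=x) · H(Y|X=x):
  P(Y|X=0) = (4/9, 5/9), H(Y|X=0) = 0.2983, weight P(X=0) = 9/20
  P(Y|X=1) = (6/11, 5/11), H(Y|X=1) = 0.2992, weight P(X=1) = 11/20
H(Y|X) = 0.2988 dits

H(X) + H(Y|X) = 0.2989 + 0.2988 = 0.5977 dits

Both sides equal 0.5977 dits. ✓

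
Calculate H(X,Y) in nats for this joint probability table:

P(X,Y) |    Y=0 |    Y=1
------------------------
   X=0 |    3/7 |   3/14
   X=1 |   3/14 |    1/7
1.3013 nats

Joint entropy is H(X,Y) = -Σ_{x,y} p(x,y) log p(x,y).

Summing over all non-zero entries:
H(X,Y) = -[3/7·log_e(3/7) + 3/14·log_e(3/14) + 3/14·log_e(3/14) + 1/7·log_e(1/7)]
H(X,Y) = 1.3013 nats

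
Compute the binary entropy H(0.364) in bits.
0.9460 bits

The binary entropy function is:
H(p) = -p log(p) - (1-p) log(1-p)

H(0.364) = -0.364 × log_2(0.364) - 0.636 × log_2(0.636)
H(0.364) = 0.9460 bits

Note: Binary entropy is maximized at p=0.5 (H=1 bit) and minimized at p=0 or p=1 (H=0).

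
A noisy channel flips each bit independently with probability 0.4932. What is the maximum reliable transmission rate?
0.0001 bits

For a binary symmetric channel (BSC) with error probability p:
Capacity C = 1 - H(p) bits per symbol

where H(p) = -p log₂(p) - (1-p) log₂(1-p) is the binary entropy function.

H(0.4932) = 0.9999 bits
C = 1 - 0.9999 = 0.0001 bits per symbol

This means we can reliably transmit up to 0.0001 bits of information per channel use.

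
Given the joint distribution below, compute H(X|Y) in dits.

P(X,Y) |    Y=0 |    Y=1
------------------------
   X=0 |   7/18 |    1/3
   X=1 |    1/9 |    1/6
0.2532 dits

Using the chain rule: H(X|Y) = H(X,Y) - H(Y)

First, compute H(X,Y) = 0.5543 dits

Marginal P(Y) = (1/2, 1/2)
H(Y) = 0.3010 dits

H(X|Y) = H(X,Y) - H(Y) = 0.5543 - 0.3010 = 0.2532 dits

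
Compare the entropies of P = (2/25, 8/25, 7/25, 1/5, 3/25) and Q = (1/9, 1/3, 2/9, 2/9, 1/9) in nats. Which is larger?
Q

Computing entropies in nats:
H(P) = 1.4994
H(Q) = 1.5230

Distribution Q has higher entropy.

Intuition: The distribution closer to uniform (more spread out) has higher entropy.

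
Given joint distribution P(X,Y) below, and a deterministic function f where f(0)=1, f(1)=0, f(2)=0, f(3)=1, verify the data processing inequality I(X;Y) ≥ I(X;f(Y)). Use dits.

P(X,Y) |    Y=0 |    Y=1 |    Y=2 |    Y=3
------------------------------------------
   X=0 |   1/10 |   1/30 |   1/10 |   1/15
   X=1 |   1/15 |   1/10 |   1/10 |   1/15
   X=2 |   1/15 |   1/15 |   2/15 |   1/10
I(X;Y) = 0.0115, I(X;f(Y)) = 0.0034, inequality holds: 0.0115 ≥ 0.0034

Data Processing Inequality: For any Markov chain X → Y → Z, we have I(X;Y) ≥ I(X;Z).

Here Z = f(Y) is a deterministic function of Y, forming X → Y → Z.

Original I(X;Y) = 0.0115 dits

After applying f:
P(X,Z) where Z=f(Y):
- P(X,Z=0) = P(X,Y=1) + P(X,Y=2)
- P(X,Z=1) = P(X,Y=0) + P(X,Y=3)

I(X;Z) = I(X;f(Y)) = 0.0034 dits

Verification: 0.0115 ≥ 0.0034 ✓

Information cannot be created by processing; the function f can only lose information about X.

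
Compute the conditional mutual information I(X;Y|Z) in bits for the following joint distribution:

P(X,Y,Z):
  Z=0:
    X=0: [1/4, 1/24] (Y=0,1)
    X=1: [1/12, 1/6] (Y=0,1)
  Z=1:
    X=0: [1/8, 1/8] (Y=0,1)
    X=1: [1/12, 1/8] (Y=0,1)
0.1218 bits

Conditional mutual information: I(X;Y|Z) = H(X|Z) + H(Y|Z) - H(X,Y|Z)

H(Z) = 0.9950
H(X,Z) = 1.9899 → H(X|Z) = 0.9949
H(Y,Z) = 1.9713 → H(Y|Z) = 0.9763
H(X,Y,Z) = 2.8444 → H(X,Y|Z) = 1.8494

I(X;Y|Z) = 0.9949 + 0.9763 - 1.8494 = 0.1218 bits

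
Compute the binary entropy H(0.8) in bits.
0.7219 bits

The binary entropy function is:
H(p) = -p log(p) - (1-p) log(1-p)

H(0.8) = -0.8 × log_2(0.8) - 0.2 × log_2(0.2)
H(0.8) = 0.7219 bits

Note: Binary entropy is maximized at p=0.5 (H=1 bit) and minimized at p=0 or p=1 (H=0).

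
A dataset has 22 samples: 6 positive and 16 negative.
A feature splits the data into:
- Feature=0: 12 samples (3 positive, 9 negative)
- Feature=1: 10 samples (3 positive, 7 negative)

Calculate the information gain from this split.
0.0022 bits

Information Gain = H(Y) - H(Y|Feature)

Before split:
P(positive) = 6/22 = 0.2727
H(Y) = 0.8454 bits

After split:
Feature=0: H = 0.8113 bits (weight = 12/22)
Feature=1: H = 0.8813 bits (weight = 10/22)
H(Y|Feature) = (12/22)×0.8113 + (10/22)×0.8813 = 0.8431 bits

Information Gain = 0.8454 - 0.8431 = 0.0022 bits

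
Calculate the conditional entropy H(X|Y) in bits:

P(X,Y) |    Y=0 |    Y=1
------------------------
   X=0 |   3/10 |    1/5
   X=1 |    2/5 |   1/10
0.9651 bits

Using the chain rule: H(X|Y) = H(X,Y) - H(Y)

First, compute H(X,Y) = 1.8464 bits

Marginal P(Y) = (7/10, 3/10)
H(Y) = 0.8813 bits

H(X|Y) = H(X,Y) - H(Y) = 1.8464 - 0.8813 = 0.9651 bits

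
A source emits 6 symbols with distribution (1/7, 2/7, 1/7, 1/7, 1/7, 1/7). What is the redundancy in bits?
0.0633 bits

Redundancy measures how far a source is from maximum entropy:
R = H_max - H(X)

Maximum entropy for 6 symbols: H_max = log_2(6) = 2.5850 bits
Actual entropy: H(X) = 2.5216 bits
Redundancy: R = 2.5850 - 2.5216 = 0.0633 bits

This redundancy represents potential for compression: the source could be compressed by 0.0633 bits per symbol.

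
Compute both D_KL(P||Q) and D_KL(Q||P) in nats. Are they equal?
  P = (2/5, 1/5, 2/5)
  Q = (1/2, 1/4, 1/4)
D_KL(P||Q) = 0.0541, D_KL(Q||P) = 0.0499

KL divergence is not symmetric: D_KL(P||Q) ≠ D_KL(Q||P) in general.

D_KL(P||Q) = 0.0541 nats
D_KL(Q||P) = 0.0499 nats

No, they are not equal!

This asymmetry is why KL divergence is not a true distance metric.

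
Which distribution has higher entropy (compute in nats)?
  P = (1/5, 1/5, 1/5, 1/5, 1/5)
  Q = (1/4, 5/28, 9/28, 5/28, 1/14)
P

Computing entropies in nats:
H(P) = 1.6094
H(Q) = 1.5152

Distribution P has higher entropy.

Intuition: The distribution closer to uniform (more spread out) has higher entropy.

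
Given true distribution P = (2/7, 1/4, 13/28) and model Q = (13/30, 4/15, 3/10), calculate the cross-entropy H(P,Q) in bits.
1.6279 bits

Cross-entropy: H(P,Q) = -Σ p(x) log q(x)

Alternatively: H(P,Q) = H(P) + D_KL(P||Q)
H(P) = 1.5303 bits
D_KL(P||Q) = 0.0976 bits

H(P,Q) = 1.5303 + 0.0976 = 1.6279 bits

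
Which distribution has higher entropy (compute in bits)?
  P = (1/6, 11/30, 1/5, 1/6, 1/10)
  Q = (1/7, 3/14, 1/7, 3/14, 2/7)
Q

Computing entropies in bits:
H(P) = 2.1890
H(Q) = 2.2709

Distribution Q has higher entropy.

Intuition: The distribution closer to uniform (more spread out) has higher entropy.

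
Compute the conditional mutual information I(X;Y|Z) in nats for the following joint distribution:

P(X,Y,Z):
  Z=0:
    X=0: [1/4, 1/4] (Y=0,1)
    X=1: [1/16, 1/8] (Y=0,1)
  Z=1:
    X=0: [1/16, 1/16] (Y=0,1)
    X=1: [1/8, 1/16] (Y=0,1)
0.0121 nats

Conditional mutual information: I(X;Y|Z) = H(X|Z) + H(Y|Z) - H(X,Y|Z)

H(Z) = 0.6211
H(X,Z) = 1.2342 → H(X|Z) = 0.6132
H(Y,Z) = 1.3051 → H(Y|Z) = 0.6840
H(X,Y,Z) = 1.9062 → H(X,Y|Z) = 1.2851

I(X;Y|Z) = 0.6132 + 0.6840 - 1.2851 = 0.0121 nats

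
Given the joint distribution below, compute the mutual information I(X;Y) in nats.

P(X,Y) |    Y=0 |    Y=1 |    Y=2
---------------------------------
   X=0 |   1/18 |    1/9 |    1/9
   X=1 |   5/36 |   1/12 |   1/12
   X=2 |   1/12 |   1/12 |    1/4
0.0570 nats

Mutual information: I(X;Y) = H(X) + H(Y) - H(X,Y)

Marginals:
P(X) = (5/18, 11/36, 5/12), H(X) = 1.0829 nats
P(Y) = (5/18, 5/18, 4/9), H(Y) = 1.0720 nats

Joint entropy: H(X,Y) = 2.0979 nats

I(X;Y) = 1.0829 + 1.0720 - 2.0979 = 0.0570 nats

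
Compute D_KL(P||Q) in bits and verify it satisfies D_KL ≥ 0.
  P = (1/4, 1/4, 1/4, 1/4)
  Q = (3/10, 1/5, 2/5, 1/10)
0.1757 bits

KL divergence satisfies the Gibbs inequality: D_KL(P||Q) ≥ 0 for all distributions P, Q.

D_KL(P||Q) = Σ p(x) log(p(x)/q(x))
Term by term:
  x=0: 1/4 × log_2[(1/4)/(3/10)] = -0.0658
  x=1: 1/4 × log_2[(1/4)/(1/5)] = 0.0805
  x=2: 1/4 × log_2[(1/4)/(2/5)] = -0.1695
  x=3: 1/4 × log_2[(1/4)/(1/10)] = 0.3305
D_KL(P||Q) = 0.1757 bits

D_KL(P||Q) = 0.1757 ≥ 0 ✓

This non-negativity is a fundamental property: relative entropy cannot be negative because it measures how different Q is from P.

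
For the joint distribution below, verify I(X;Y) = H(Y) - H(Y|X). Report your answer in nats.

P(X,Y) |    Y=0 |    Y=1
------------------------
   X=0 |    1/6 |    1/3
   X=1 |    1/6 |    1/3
I(X;Y) = 0.0000 nats

Mutual information has multiple equivalent forms:
- I(X;Y) = H(X) - H(X|Y)
- I(X;Y) = H(Y) - H(Y|X)
- I(X;Y) = H(X) + H(Y) - H(X,Y)

Computing all quantities:
H(X) = 0.6931, H(Y) = 0.6365, H(X,Y) = 1.3297
H(X|Y) = 0.6931, H(Y|X) = 0.6365

Verification:
H(X) - H(X|Y) = 0.6931 - 0.6931 = 0.0000
H(Y) - H(Y|X) = 0.6365 - 0.6365 = 0.0000
H(X) + H(Y) - H(X,Y) = 0.6931 + 0.6365 - 1.3297 = 0.0000

All forms give I(X;Y) = 0.0000 nats. ✓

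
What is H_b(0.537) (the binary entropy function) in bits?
0.9960 bits

The binary entropy function is:
H(p) = -p log(p) - (1-p) log(1-p)

H(0.537) = -0.537 × log_2(0.537) - 0.463 × log_2(0.463)
H(0.537) = 0.9960 bits

Note: Binary entropy is maximized at p=0.5 (H=1 bit) and minimized at p=0 or p=1 (H=0).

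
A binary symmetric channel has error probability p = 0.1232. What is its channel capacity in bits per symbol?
0.4615 bits

For a binary symmetric channel (BSC) with error probability p:
Capacity C = 1 - H(p) bits per symbol

where H(p) = -p log₂(p) - (1-p) log₂(1-p) is the binary entropy function.

H(0.1232) = 0.5385 bits
C = 1 - 0.5385 = 0.4615 bits per symbol

This means we can reliably transmit up to 0.4615 bits of information per channel use.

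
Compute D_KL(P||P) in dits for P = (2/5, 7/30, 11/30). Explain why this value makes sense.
0.0000 dits

KL divergence satisfies the Gibbs inequality: D_KL(P||Q) ≥ 0 for all distributions P, Q.

D_KL(P||Q) = Σ p(x) log(p(x)/q(x))
Each term is p(x) × log_10(p(x)/p(x)) = p(x) × log_10(1) = 0, so the sum is 0.
D_KL(P||Q) = 0.0000 dits

When P = Q, the KL divergence is exactly 0, as there is no 'divergence' between identical distributions.

This non-negativity is a fundamental property: relative entropy cannot be negative because it measures how different Q is from P.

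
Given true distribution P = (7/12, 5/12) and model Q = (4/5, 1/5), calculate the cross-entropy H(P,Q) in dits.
0.3478 dits

Cross-entropy: H(P,Q) = -Σ p(x) log q(x)

Alternatively: H(P,Q) = H(P) + D_KL(P||Q)
H(P) = 0.2950 dits
D_KL(P||Q) = 0.0528 dits

H(P,Q) = 0.2950 + 0.0528 = 0.3478 dits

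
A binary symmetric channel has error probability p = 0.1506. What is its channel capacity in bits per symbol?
0.3887 bits

For a binary symmetric channel (BSC) with error probability p:
Capacity C = 1 - H(p) bits per symbol

where H(p) = -p log₂(p) - (1-p) log₂(1-p) is the binary entropy function.

H(0.1506) = 0.6113 bits
C = 1 - 0.6113 = 0.3887 bits per symbol

This means we can reliably transmit up to 0.3887 bits of information per channel use.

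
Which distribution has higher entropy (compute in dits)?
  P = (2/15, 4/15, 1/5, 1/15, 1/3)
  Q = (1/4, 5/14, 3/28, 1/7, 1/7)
Q

Computing entropies in dits:
H(P) = 0.6470
H(Q) = 0.6556

Distribution Q has higher entropy.

Intuition: The distribution closer to uniform (more spread out) has higher entropy.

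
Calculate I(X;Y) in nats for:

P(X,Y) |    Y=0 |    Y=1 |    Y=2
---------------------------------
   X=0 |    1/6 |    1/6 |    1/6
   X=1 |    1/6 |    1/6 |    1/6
0.0000 nats

Mutual information: I(X;Y) = H(X) + H(Y) - H(X,Y)

Marginals:
P(X) = (1/2, 1/2), H(X) = 0.6931 nats
P(Y) = (1/3, 1/3, 1/3), H(Y) = 1.0986 nats

Joint entropy: H(X,Y) = 1.7918 nats

I(X;Y) = 0.6931 + 1.0986 - 1.7918 = 0.0000 nats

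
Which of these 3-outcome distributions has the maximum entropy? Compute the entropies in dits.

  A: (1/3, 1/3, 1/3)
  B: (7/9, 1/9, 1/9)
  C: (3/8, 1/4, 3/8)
A

For a discrete distribution over n outcomes, entropy is maximized by the uniform distribution.

Computing entropies:
H(A) = 0.4771 dits
H(B) = 0.2969 dits
H(C) = 0.4700 dits

The uniform distribution (where all probabilities equal 1/3) achieves the maximum entropy of log_10(3) = 0.4771 dits.

Distribution A has the highest entropy.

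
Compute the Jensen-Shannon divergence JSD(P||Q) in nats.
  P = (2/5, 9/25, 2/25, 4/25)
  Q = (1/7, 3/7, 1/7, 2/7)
0.0467 nats

Jensen-Shannon divergence is:
JSD(P||Q) = 0.5 × D_KL(P||M) + 0.5 × D_KL(Q||M)
where M = 0.5 × (P + Q) is the mixture distribution.

M = 0.5 × (2/5, 9/25, 2/25, 4/25) + 0.5 × (1/7, 3/7, 1/7, 2/7) = (0.271429, 0.394286, 0.111429, 0.222857)

D_KL(P||M) = 0.0428 nats
D_KL(Q||M) = 0.0505 nats

JSD(P||Q) = 0.5 × 0.0428 + 0.5 × 0.0505 = 0.0467 nats

Unlike KL divergence, JSD is symmetric and bounded: 0 ≤ JSD ≤ log(2).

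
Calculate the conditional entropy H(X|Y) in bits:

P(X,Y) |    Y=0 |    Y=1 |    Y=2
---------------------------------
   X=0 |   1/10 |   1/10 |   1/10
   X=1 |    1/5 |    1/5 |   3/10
0.8755 bits

Using the chain rule: H(X|Y) = H(X,Y) - H(Y)

First, compute H(X,Y) = 2.4464 bits

Marginal P(Y) = (3/10, 3/10, 2/5)
H(Y) = 1.5710 bits

H(X|Y) = H(X,Y) - H(Y) = 2.4464 - 1.5710 = 0.8755 bits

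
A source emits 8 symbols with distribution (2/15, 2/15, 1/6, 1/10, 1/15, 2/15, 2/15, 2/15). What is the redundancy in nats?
0.0268 nats

Redundancy measures how far a source is from maximum entropy:
R = H_max - H(X)

Maximum entropy for 8 symbols: H_max = log_e(8) = 2.0794 nats
Actual entropy: H(X) = 2.0527 nats
Redundancy: R = 2.0794 - 2.0527 = 0.0268 nats

This redundancy represents potential for compression: the source could be compressed by 0.0268 nats per symbol.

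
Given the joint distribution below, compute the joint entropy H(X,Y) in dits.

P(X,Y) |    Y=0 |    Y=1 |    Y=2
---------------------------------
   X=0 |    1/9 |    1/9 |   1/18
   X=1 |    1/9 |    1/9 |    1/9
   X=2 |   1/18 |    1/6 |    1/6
0.9290 dits

Joint entropy is H(X,Y) = -Σ_{x,y} p(x,y) log p(x,y).

Summing over all non-zero entries:
H(X,Y) = -[1/9·log_10(1/9) + 1/9·log_10(1/9) + 1/18·log_10(1/18) + 1/9·log_10(1/9) + 1/9·log_10(1/9) + 1/9·log_10(1/9) + 1/18·log_10(1/18) + 1/6·log_10(1/6) + 1/6·log_10(1/6)]
H(X,Y) = 0.9290 dits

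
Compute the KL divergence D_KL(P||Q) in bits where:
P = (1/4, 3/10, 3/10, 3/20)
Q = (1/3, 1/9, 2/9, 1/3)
0.2832 bits

KL divergence: D_KL(P||Q) = Σ p(x) log(p(x)/q(x))

Computing term by term:
  x=0: 1/4 × log_2[(1/4)/(1/3)] = 1/4 × -0.4150 = -0.1038
  x=1: 3/10 × log_2[(3/10)/(1/9)] = 3/10 × 1.4330 = 0.4299
  x=2: 3/10 × log_2[(3/10)/(2/9)] = 3/10 × 0.4330 = 0.1299
  x=3: 3/20 × log_2[(3/20)/(1/3)] = 3/20 × -1.1520 = -0.1728

D_KL(P||Q) = 0.2832 bits

Note: KL divergence is always non-negative and equals 0 iff P = Q.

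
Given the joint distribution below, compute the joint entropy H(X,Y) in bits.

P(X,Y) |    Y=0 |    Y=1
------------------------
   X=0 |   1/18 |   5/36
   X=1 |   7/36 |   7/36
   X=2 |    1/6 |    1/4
2.4768 bits

Joint entropy is H(X,Y) = -Σ_{x,y} p(x,y) log p(x,y).

Summing over all non-zero entries:
H(X,Y) = -[1/18·log_2(1/18) + 5/36·log_2(5/36) + 7/36·log_2(7/36) + 7/36·log_2(7/36) + 1/6·log_2(1/6) + 1/4·log_2(1/4)]
H(X,Y) = 2.4768 bits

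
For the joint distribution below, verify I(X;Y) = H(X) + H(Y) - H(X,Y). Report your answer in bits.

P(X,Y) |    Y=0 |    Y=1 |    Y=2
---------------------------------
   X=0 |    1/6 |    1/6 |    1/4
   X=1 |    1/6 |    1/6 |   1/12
I(X;Y) = 0.0428 bits

Mutual information has multiple equivalent forms:
- I(X;Y) = H(X) - H(X|Y)
- I(X;Y) = H(Y) - H(Y|X)
- I(X;Y) = H(X) + H(Y) - H(X,Y)

Computing all quantities:
H(X) = 0.9799, H(Y) = 1.5850, H(X,Y) = 2.5221
H(X|Y) = 0.9371, H(Y|X) = 1.5422

Verification:
H(X) - H(X|Y) = 0.9799 - 0.9371 = 0.0428
H(Y) - H(Y|X) = 1.5850 - 1.5422 = 0.0428
H(X) + H(Y) - H(X,Y) = 0.9799 + 1.5850 - 2.5221 = 0.0428

All forms give I(X;Y) = 0.0428 bits. ✓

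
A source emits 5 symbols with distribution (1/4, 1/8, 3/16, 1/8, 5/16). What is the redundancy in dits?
0.0285 dits

Redundancy measures how far a source is from maximum entropy:
R = H_max - H(X)

Maximum entropy for 5 symbols: H_max = log_10(5) = 0.6990 dits
Actual entropy: H(X) = 0.6705 dits
Redundancy: R = 0.6990 - 0.6705 = 0.0285 dits

This redundancy represents potential for compression: the source could be compressed by 0.0285 dits per symbol.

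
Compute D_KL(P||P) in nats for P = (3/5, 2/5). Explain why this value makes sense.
0.0000 nats

KL divergence satisfies the Gibbs inequality: D_KL(P||Q) ≥ 0 for all distributions P, Q.

D_KL(P||Q) = Σ p(x) log(p(x)/q(x))
Each term is p(x) × log_e(p(x)/p(x)) = p(x) × log_e(1) = 0, so the sum is 0.
D_KL(P||Q) = 0.0000 nats

When P = Q, the KL divergence is exactly 0, as there is no 'divergence' between identical distributions.

This non-negativity is a fundamental property: relative entropy cannot be negative because it measures how different Q is from P.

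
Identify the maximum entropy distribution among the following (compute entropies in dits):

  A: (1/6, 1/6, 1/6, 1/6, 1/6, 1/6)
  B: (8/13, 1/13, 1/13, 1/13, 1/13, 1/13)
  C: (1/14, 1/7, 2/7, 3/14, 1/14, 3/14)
A

For a discrete distribution over n outcomes, entropy is maximized by the uniform distribution.

Computing entropies:
H(A) = 0.7782 dits
H(B) = 0.5582 dits
H(C) = 0.7266 dits

The uniform distribution (where all probabilities equal 1/6) achieves the maximum entropy of log_10(6) = 0.7782 dits.

Distribution A has the highest entropy.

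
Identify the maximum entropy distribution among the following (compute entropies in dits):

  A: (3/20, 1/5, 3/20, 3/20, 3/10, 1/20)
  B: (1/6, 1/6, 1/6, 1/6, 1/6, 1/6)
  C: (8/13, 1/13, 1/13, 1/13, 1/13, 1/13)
B

For a discrete distribution over n outcomes, entropy is maximized by the uniform distribution.

Computing entropies:
H(A) = 0.7325 dits
H(B) = 0.7782 dits
H(C) = 0.5582 dits

The uniform distribution (where all probabilities equal 1/6) achieves the maximum entropy of log_10(6) = 0.7782 dits.

Distribution B has the highest entropy.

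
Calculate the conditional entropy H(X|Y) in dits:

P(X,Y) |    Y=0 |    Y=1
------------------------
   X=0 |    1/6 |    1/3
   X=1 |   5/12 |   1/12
0.2421 dits

Using the chain rule: H(X|Y) = H(X,Y) - H(Y)

First, compute H(X,Y) = 0.5371 dits

Marginal P(Y) = (7/12, 5/12)
H(Y) = 0.2950 dits

H(X|Y) = H(X,Y) - H(Y) = 0.5371 - 0.2950 = 0.2421 dits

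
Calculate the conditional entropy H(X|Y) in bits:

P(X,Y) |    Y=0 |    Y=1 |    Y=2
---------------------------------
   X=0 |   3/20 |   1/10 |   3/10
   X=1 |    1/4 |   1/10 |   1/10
0.9063 bits

Using the chain rule: H(X|Y) = H(X,Y) - H(Y)

First, compute H(X,Y) = 2.4282 bits

Marginal P(Y) = (2/5, 1/5, 2/5)
H(Y) = 1.5219 bits

H(X|Y) = H(X,Y) - H(Y) = 2.4282 - 1.5219 = 0.9063 bits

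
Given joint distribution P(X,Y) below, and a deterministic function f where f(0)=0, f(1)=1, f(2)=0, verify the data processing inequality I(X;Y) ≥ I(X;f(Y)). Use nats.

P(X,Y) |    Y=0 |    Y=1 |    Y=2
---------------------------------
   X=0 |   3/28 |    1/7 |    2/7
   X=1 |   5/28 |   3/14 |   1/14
I(X;Y) = 0.0825, I(X;f(Y)) = 0.0206, inequality holds: 0.0825 ≥ 0.0206

Data Processing Inequality: For any Markov chain X → Y → Z, we have I(X;Y) ≥ I(X;Z).

Here Z = f(Y) is a deterministic function of Y, forming X → Y → Z.

Original I(X;Y) = 0.0825 nats

After applying f:
P(X,Z) where Z=f(Y):
- P(X,Z=0) = P(X,Y=0) + P(X,Y=2)
- P(X,Z=1) = P(X,Y=1)

I(X;Z) = I(X;f(Y)) = 0.0206 nats

Verification: 0.0825 ≥ 0.0206 ✓

Information cannot be created by processing; the function f can only lose information about X.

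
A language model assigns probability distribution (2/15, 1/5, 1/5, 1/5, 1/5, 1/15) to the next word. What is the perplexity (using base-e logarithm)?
5.6788

Perplexity is e^H (or exp(H) for natural log).

First, H = -Σ p log p = 1.7367 nats
Perplexity = e^1.7367 = 5.6788

Interpretation: The model's uncertainty is equivalent to choosing uniformly among 5.7 options.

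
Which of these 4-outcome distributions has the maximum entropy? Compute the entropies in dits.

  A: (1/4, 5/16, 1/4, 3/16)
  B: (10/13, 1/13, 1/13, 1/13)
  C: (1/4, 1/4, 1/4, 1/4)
C

For a discrete distribution over n outcomes, entropy is maximized by the uniform distribution.

Computing entropies:
H(A) = 0.5952 dits
H(B) = 0.3447 dits
H(C) = 0.6021 dits

The uniform distribution (where all probabilities equal 1/4) achieves the maximum entropy of log_10(4) = 0.6021 dits.

Distribution C has the highest entropy.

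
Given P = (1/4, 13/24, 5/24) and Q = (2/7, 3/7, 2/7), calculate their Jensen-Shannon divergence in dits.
0.0030 dits

Jensen-Shannon divergence is:
JSD(P||Q) = 0.5 × D_KL(P||M) + 0.5 × D_KL(Q||M)
where M = 0.5 × (P + Q) is the mixture distribution.

M = 0.5 × (1/4, 13/24, 5/24) + 0.5 × (2/7, 3/7, 2/7) = (0.267857, 0.485119, 0.247024)

D_KL(P||M) = 0.0030 dits
D_KL(Q||M) = 0.0030 dits

JSD(P||Q) = 0.5 × 0.0030 + 0.5 × 0.0030 = 0.0030 dits

Unlike KL divergence, JSD is symmetric and bounded: 0 ≤ JSD ≤ log(2).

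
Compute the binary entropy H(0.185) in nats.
0.4789 nats

The binary entropy function is:
H(p) = -p log(p) - (1-p) log(1-p)

H(0.185) = -0.185 × log_e(0.185) - 0.815 × log_e(0.815)
H(0.185) = 0.4789 nats

Note: Binary entropy is maximized at p=0.5 (H=1 bit) and minimized at p=0 or p=1 (H=0).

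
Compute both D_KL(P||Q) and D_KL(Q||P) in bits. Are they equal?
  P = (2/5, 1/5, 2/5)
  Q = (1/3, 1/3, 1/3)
D_KL(P||Q) = 0.0630, D_KL(Q||P) = 0.0703

KL divergence is not symmetric: D_KL(P||Q) ≠ D_KL(Q||P) in general.

D_KL(P||Q) = 0.0630 bits
D_KL(Q||P) = 0.0703 bits

No, they are not equal!

This asymmetry is why KL divergence is not a true distance metric.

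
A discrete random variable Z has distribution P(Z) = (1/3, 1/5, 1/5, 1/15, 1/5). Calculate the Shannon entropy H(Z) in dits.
0.6568 dits

Shannon entropy is H(X) = -Σ p(x) log p(x).

For P = (1/3, 1/5, 1/5, 1/15, 1/5):
H = -1/3 × log_10(1/3) -1/5 × log_10(1/5) -1/5 × log_10(1/5) -1/15 × log_10(1/15) -1/5 × log_10(1/5)
H = 0.6568 dits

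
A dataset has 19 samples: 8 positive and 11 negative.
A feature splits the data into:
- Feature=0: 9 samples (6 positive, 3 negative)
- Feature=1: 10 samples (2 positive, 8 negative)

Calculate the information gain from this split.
0.1670 bits

Information Gain = H(Y) - H(Y|Feature)

Before split:
P(positive) = 8/19 = 0.4211
H(Y) = 0.9819 bits

After split:
Feature=0: H = 0.9183 bits (weight = 9/19)
Feature=1: H = 0.7219 bits (weight = 10/19)
H(Y|Feature) = (9/19)×0.9183 + (10/19)×0.7219 = 0.8149 bits

Information Gain = 0.9819 - 0.8149 = 0.1670 bits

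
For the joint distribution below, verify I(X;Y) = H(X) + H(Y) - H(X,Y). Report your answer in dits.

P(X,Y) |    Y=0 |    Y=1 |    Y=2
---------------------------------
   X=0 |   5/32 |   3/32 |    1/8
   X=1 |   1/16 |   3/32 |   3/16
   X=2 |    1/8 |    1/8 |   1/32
I(X;Y) = 0.0348 dits

Mutual information has multiple equivalent forms:
- I(X;Y) = H(X) - H(X|Y)
- I(X;Y) = H(Y) - H(Y|X)
- I(X;Y) = H(X) + H(Y) - H(X,Y)

Computing all quantities:
H(X) = 0.4741, H(Y) = 0.4767, H(X,Y) = 0.9160
H(X|Y) = 0.4393, H(Y|X) = 0.4419

Verification:
H(X) - H(X|Y) = 0.4741 - 0.4393 = 0.0348
H(Y) - H(Y|X) = 0.4767 - 0.4419 = 0.0348
H(X) + H(Y) - H(X,Y) = 0.4741 + 0.4767 - 0.9160 = 0.0348

All forms give I(X;Y) = 0.0348 dits. ✓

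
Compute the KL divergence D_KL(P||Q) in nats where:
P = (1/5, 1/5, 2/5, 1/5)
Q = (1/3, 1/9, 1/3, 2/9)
0.0672 nats

KL divergence: D_KL(P||Q) = Σ p(x) log(p(x)/q(x))

Computing term by term:
  x=0: 1/5 × log_e[(1/5)/(1/3)] = 1/5 × -0.5108 = -0.1022
  x=1: 1/5 × log_e[(1/5)/(1/9)] = 1/5 × 0.5878 = 0.1176
  x=2: 2/5 × log_e[(2/5)/(1/3)] = 2/5 × 0.1823 = 0.0729
  x=3: 1/5 × log_e[(1/5)/(2/9)] = 1/5 × -0.1054 = -0.0211

D_KL(P||Q) = 0.0672 nats

Note: KL divergence is always non-negative and equals 0 iff P = Q.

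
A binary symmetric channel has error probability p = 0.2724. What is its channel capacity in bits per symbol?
0.1551 bits

For a binary symmetric channel (BSC) with error probability p:
Capacity C = 1 - H(p) bits per symbol

where H(p) = -p log₂(p) - (1-p) log₂(1-p) is the binary entropy function.

H(0.2724) = 0.8449 bits
C = 1 - 0.8449 = 0.1551 bits per symbol

This means we can reliably transmit up to 0.1551 bits of information per channel use.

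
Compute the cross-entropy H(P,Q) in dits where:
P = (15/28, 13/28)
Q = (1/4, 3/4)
0.3805 dits

Cross-entropy: H(P,Q) = -Σ p(x) log q(x)

Alternatively: H(P,Q) = H(P) + D_KL(P||Q)
H(P) = 0.2999 dits
D_KL(P||Q) = 0.0806 dits

H(P,Q) = 0.2999 + 0.0806 = 0.3805 dits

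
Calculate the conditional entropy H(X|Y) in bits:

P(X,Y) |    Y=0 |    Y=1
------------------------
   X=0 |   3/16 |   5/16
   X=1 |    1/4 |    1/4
0.9885 bits

Using the chain rule: H(X|Y) = H(X,Y) - H(Y)

First, compute H(X,Y) = 1.9772 bits

Marginal P(Y) = (7/16, 9/16)
H(Y) = 0.9887 bits

H(X|Y) = H(X,Y) - H(Y) = 1.9772 - 0.9887 = 0.9885 bits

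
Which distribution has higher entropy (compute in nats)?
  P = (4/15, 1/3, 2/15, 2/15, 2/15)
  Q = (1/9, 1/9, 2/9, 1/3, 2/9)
P

Computing entropies in nats:
H(P) = 1.5246
H(Q) = 1.5230

Distribution P has higher entropy.

Intuition: The distribution closer to uniform (more spread out) has higher entropy.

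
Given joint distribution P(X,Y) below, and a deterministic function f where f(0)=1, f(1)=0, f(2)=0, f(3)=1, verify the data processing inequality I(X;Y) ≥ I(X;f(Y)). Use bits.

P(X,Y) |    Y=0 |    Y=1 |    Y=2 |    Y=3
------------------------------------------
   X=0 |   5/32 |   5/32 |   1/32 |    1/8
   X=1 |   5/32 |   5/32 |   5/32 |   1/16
I(X;Y) = 0.0781, I(X;f(Y)) = 0.0256, inequality holds: 0.0781 ≥ 0.0256

Data Processing Inequality: For any Markov chain X → Y → Z, we have I(X;Y) ≥ I(X;Z).

Here Z = f(Y) is a deterministic function of Y, forming X → Y → Z.

Original I(X;Y) = 0.0781 bits

After applying f:
P(X,Z) where Z=f(Y):
- P(X,Z=0) = P(X,Y=1) + P(X,Y=2)
- P(X,Z=1) = P(X,Y=0) + P(X,Y=3)

I(X;Z) = I(X;f(Y)) = 0.0256 bits

Verification: 0.0781 ≥ 0.0256 ✓

Information cannot be created by processing; the function f can only lose information about X.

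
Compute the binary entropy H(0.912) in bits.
0.4298 bits

The binary entropy function is:
H(p) = -p log(p) - (1-p) log(1-p)

H(0.912) = -0.912 × log_2(0.912) - 0.088 × log_2(0.088)
H(0.912) = 0.4298 bits

Note: Binary entropy is maximized at p=0.5 (H=1 bit) and minimized at p=0 or p=1 (H=0).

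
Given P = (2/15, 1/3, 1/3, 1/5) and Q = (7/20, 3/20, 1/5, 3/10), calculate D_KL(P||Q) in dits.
0.0984 dits

KL divergence: D_KL(P||Q) = Σ p(x) log(p(x)/q(x))

Computing term by term:
  x=0: 2/15 × log_10[(2/15)/(7/20)] = 2/15 × -0.4191 = -0.0559
  x=1: 1/3 × log_10[(1/3)/(3/20)] = 1/3 × 0.3468 = 0.1156
  x=2: 1/3 × log_10[(1/3)/(1/5)] = 1/3 × 0.2218 = 0.0739
  x=3: 1/5 × log_10[(1/5)/(3/10)] = 1/5 × -0.1761 = -0.0352

D_KL(P||Q) = 0.0984 dits

Note: KL divergence is always non-negative and equals 0 iff P = Q.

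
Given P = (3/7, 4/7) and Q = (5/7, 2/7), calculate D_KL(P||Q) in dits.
0.0769 dits

KL divergence: D_KL(P||Q) = Σ p(x) log(p(x)/q(x))

Computing term by term:
  x=0: 3/7 × log_10[(3/7)/(5/7)] = 3/7 × -0.2218 = -0.0951
  x=1: 4/7 × log_10[(4/7)/(2/7)] = 4/7 × 0.3010 = 0.1720

D_KL(P||Q) = 0.0769 dits

Note: KL divergence is always non-negative and equals 0 iff P = Q.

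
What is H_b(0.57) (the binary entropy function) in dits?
0.2968 dits

The binary entropy function is:
H(p) = -p log(p) - (1-p) log(1-p)

H(0.57) = -0.57 × log_10(0.57) - 0.43 × log_10(0.43)
H(0.57) = 0.2968 dits

Note: Binary entropy is maximized at p=0.5 (H=1 bit) and minimized at p=0 or p=1 (H=0).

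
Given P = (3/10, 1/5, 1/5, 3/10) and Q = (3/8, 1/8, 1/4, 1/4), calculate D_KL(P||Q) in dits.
0.0161 dits

KL divergence: D_KL(P||Q) = Σ p(x) log(p(x)/q(x))

Computing term by term:
  x=0: 3/10 × log_10[(3/10)/(3/8)] = 3/10 × -0.0969 = -0.0291
  x=1: 1/5 × log_10[(1/5)/(1/8)] = 1/5 × 0.2041 = 0.0408
  x=2: 1/5 × log_10[(1/5)/(1/4)] = 1/5 × -0.0969 = -0.0194
  x=3: 3/10 × log_10[(3/10)/(1/4)] = 3/10 × 0.0792 = 0.0238

D_KL(P||Q) = 0.0161 dits

Note: KL divergence is always non-negative and equals 0 iff P = Q.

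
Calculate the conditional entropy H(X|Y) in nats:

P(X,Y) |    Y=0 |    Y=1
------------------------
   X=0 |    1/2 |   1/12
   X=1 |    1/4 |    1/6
0.6365 nats

Using the chain rule: H(X|Y) = H(X,Y) - H(Y)

First, compute H(X,Y) = 1.1988 nats

Marginal P(Y) = (3/4, 1/4)
H(Y) = 0.5623 nats

H(X|Y) = H(X,Y) - H(Y) = 1.1988 - 0.5623 = 0.6365 nats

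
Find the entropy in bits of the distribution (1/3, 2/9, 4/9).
1.5305 bits

Shannon entropy is H(X) = -Σ p(x) log p(x).

For P = (1/3, 2/9, 4/9):
H = -1/3 × log_2(1/3) -2/9 × log_2(2/9) -4/9 × log_2(4/9)
H = 1.5305 bits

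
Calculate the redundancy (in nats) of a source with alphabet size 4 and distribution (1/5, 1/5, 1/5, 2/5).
0.0541 nats

Redundancy measures how far a source is from maximum entropy:
R = H_max - H(X)

Maximum entropy for 4 symbols: H_max = log_e(4) = 1.3863 nats
Actual entropy: H(X) = 1.3322 nats
Redundancy: R = 1.3863 - 1.3322 = 0.0541 nats

This redundancy represents potential for compression: the source could be compressed by 0.0541 nats per symbol.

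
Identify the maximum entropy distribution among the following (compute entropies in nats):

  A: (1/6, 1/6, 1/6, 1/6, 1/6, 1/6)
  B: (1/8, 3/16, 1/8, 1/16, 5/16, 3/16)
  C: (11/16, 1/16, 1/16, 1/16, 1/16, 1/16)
A

For a discrete distribution over n outcomes, entropy is maximized by the uniform distribution.

Computing entropies:
H(A) = 1.7918 nats
H(B) = 1.6844 nats
H(C) = 1.1240 nats

The uniform distribution (where all probabilities equal 1/6) achieves the maximum entropy of log_e(6) = 1.7918 nats.

Distribution A has the highest entropy.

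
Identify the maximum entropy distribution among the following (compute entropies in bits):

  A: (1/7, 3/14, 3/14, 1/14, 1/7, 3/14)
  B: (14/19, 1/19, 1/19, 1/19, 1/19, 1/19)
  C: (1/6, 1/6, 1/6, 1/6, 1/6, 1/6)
C

For a discrete distribution over n outcomes, entropy is maximized by the uniform distribution.

Computing entropies:
H(A) = 2.5027 bits
H(B) = 1.4425 bits
H(C) = 2.5850 bits

The uniform distribution (where all probabilities equal 1/6) achieves the maximum entropy of log_2(6) = 2.5850 bits.

Distribution C has the highest entropy.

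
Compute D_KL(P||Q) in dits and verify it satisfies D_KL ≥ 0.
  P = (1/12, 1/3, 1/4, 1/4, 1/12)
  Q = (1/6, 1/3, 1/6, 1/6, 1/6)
0.0379 dits

KL divergence satisfies the Gibbs inequality: D_KL(P||Q) ≥ 0 for all distributions P, Q.

D_KL(P||Q) = Σ p(x) log(p(x)/q(x))
Term by term:
  x=0: 1/12 × log_10[(1/12)/(1/6)] = -0.0251
  x=1: 1/3 × log_10[(1/3)/(1/3)] = 0.0000
  x=2: 1/4 × log_10[(1/4)/(1/6)] = 0.0440
  x=3: 1/4 × log_10[(1/4)/(1/6)] = 0.0440
  x=4: 1/12 × log_10[(1/12)/(1/6)] = -0.0251
D_KL(P||Q) = 0.0379 dits

D_KL(P||Q) = 0.0379 ≥ 0 ✓

This non-negativity is a fundamental property: relative entropy cannot be negative because it measures how different Q is from P.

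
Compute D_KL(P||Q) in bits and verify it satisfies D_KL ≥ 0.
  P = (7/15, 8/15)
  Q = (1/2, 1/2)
0.0032 bits

KL divergence satisfies the Gibbs inequality: D_KL(P||Q) ≥ 0 for all distributions P, Q.

D_KL(P||Q) = Σ p(x) log(p(x)/q(x))
Term by term:
  x=0: 7/15 × log_2[(7/15)/(1/2)] = -0.0464
  x=1: 8/15 × log_2[(8/15)/(1/2)] = 0.0497
D_KL(P||Q) = 0.0032 bits

D_KL(P||Q) = 0.0032 ≥ 0 ✓

This non-negativity is a fundamental property: relative entropy cannot be negative because it measures how different Q is from P.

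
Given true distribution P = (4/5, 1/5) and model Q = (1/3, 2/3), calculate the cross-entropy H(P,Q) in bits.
1.3850 bits

Cross-entropy: H(P,Q) = -Σ p(x) log q(x)

Alternatively: H(P,Q) = H(P) + D_KL(P||Q)
H(P) = 0.7219 bits
D_KL(P||Q) = 0.6630 bits

H(P,Q) = 0.7219 + 0.6630 = 1.3850 bits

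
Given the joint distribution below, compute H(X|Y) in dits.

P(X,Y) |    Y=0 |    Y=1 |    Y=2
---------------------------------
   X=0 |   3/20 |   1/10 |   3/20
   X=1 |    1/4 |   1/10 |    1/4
0.2901 dits

Using the chain rule: H(X|Y) = H(X,Y) - H(Y)

First, compute H(X,Y) = 0.7482 dits

Marginal P(Y) = (2/5, 1/5, 2/5)
H(Y) = 0.4581 dits

H(X|Y) = H(X,Y) - H(Y) = 0.7482 - 0.4581 = 0.2901 dits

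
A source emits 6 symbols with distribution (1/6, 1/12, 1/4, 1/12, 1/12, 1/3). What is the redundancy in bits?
0.2296 bits

Redundancy measures how far a source is from maximum entropy:
R = H_max - H(X)

Maximum entropy for 6 symbols: H_max = log_2(6) = 2.5850 bits
Actual entropy: H(X) = 2.3554 bits
Redundancy: R = 2.5850 - 2.3554 = 0.2296 bits

This redundancy represents potential for compression: the source could be compressed by 0.2296 bits per symbol.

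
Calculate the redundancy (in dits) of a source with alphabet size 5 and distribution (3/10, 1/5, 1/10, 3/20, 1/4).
0.0282 dits

Redundancy measures how far a source is from maximum entropy:
R = H_max - H(X)

Maximum entropy for 5 symbols: H_max = log_10(5) = 0.6990 dits
Actual entropy: H(X) = 0.6708 dits
Redundancy: R = 0.6990 - 0.6708 = 0.0282 dits

This redundancy represents potential for compression: the source could be compressed by 0.0282 dits per symbol.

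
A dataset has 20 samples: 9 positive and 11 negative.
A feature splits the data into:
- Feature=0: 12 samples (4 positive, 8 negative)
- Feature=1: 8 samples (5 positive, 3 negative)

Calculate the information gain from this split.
0.0600 bits

Information Gain = H(Y) - H(Y|Feature)

Before split:
P(positive) = 9/20 = 0.4500
H(Y) = 0.9928 bits

After split:
Feature=0: H = 0.9183 bits (weight = 12/20)
Feature=1: H = 0.9544 bits (weight = 8/20)
H(Y|Feature) = (12/20)×0.9183 + (8/20)×0.9544 = 0.9328 bits

Information Gain = 0.9928 - 0.9328 = 0.0600 bits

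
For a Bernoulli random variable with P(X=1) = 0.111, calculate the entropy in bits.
0.5029 bits

The binary entropy function is:
H(p) = -p log(p) - (1-p) log(1-p)

H(0.111) = -0.111 × log_2(0.111) - 0.889 × log_2(0.889)
H(0.111) = 0.5029 bits

Note: Binary entropy is maximized at p=0.5 (H=1 bit) and minimized at p=0 or p=1 (H=0).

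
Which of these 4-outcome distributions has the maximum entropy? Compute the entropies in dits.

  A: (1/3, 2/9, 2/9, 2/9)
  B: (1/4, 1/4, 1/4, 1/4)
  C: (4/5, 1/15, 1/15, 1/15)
B

For a discrete distribution over n outcomes, entropy is maximized by the uniform distribution.

Computing entropies:
H(A) = 0.5945 dits
H(B) = 0.6021 dits
H(C) = 0.3127 dits

The uniform distribution (where all probabilities equal 1/4) achieves the maximum entropy of log_10(4) = 0.6021 dits.

Distribution B has the highest entropy.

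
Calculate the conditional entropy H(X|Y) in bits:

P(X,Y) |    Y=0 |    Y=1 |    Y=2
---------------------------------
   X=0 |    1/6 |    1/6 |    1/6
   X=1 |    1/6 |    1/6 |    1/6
1.0000 bits

Using the chain rule: H(X|Y) = H(X,Y) - H(Y)

First, compute H(X,Y) = 2.5850 bits

Marginal P(Y) = (1/3, 1/3, 1/3)
H(Y) = 1.5850 bits

H(X|Y) = H(X,Y) - H(Y) = 2.5850 - 1.5850 = 1.0000 bits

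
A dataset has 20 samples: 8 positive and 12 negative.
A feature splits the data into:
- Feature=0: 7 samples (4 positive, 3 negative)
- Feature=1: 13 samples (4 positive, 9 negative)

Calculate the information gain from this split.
0.0473 bits

Information Gain = H(Y) - H(Y|Feature)

Before split:
P(positive) = 8/20 = 0.4000
H(Y) = 0.9710 bits

After split:
Feature=0: H = 0.9852 bits (weight = 7/20)
Feature=1: H = 0.8905 bits (weight = 13/20)
H(Y|Feature) = (7/20)×0.9852 + (13/20)×0.8905 = 0.9236 bits

Information Gain = 0.9710 - 0.9236 = 0.0473 bits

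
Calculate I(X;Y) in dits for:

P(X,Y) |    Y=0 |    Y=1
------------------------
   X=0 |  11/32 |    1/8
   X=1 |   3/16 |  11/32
0.0323 dits

Mutual information: I(X;Y) = H(X) + H(Y) - H(X,Y)

Marginals:
P(X) = (15/32, 17/32), H(X) = 0.3002 dits
P(Y) = (17/32, 15/32), H(Y) = 0.3002 dits

Joint entropy: H(X,Y) = 0.5680 dits

I(X;Y) = 0.3002 + 0.3002 - 0.5680 = 0.0323 dits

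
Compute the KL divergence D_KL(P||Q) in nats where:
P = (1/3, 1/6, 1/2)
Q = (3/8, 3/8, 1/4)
0.1722 nats

KL divergence: D_KL(P||Q) = Σ p(x) log(p(x)/q(x))

Computing term by term:
  x=0: 1/3 × log_e[(1/3)/(3/8)] = 1/3 × -0.1178 = -0.0393
  x=1: 1/6 × log_e[(1/6)/(3/8)] = 1/6 × -0.8109 = -0.1352
  x=2: 1/2 × log_e[(1/2)/(1/4)] = 1/2 × 0.6931 = 0.3466

D_KL(P||Q) = 0.1722 nats

Note: KL divergence is always non-negative and equals 0 iff P = Q.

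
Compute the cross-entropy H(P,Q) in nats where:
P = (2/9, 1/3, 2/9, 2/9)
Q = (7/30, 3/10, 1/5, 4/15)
1.3761 nats

Cross-entropy: H(P,Q) = -Σ p(x) log q(x)

Alternatively: H(P,Q) = H(P) + D_KL(P||Q)
H(P) = 1.3689 nats
D_KL(P||Q) = 0.0072 nats

H(P,Q) = 1.3689 + 0.0072 = 1.3761 nats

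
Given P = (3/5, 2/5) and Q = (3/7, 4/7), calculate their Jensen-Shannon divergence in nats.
0.0148 nats

Jensen-Shannon divergence is:
JSD(P||Q) = 0.5 × D_KL(P||M) + 0.5 × D_KL(Q||M)
where M = 0.5 × (P + Q) is the mixture distribution.

M = 0.5 × (3/5, 2/5) + 0.5 × (3/7, 4/7) = (18/35, 17/35)

D_KL(P||M) = 0.0148 nats
D_KL(Q||M) = 0.0147 nats

JSD(P||Q) = 0.5 × 0.0148 + 0.5 × 0.0147 = 0.0148 nats

Unlike KL divergence, JSD is symmetric and bounded: 0 ≤ JSD ≤ log(2).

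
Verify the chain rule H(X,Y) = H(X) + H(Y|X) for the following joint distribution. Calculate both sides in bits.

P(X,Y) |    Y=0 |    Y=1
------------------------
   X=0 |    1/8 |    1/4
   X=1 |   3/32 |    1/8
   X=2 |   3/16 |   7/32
H(X,Y) = 2.5026, H(X) = 1.5382, H(Y|X) = 0.9644 (all in bits)

Chain rule: H(X,Y) = H(X) + H(Y|X)

Left side — joint entropy directly:
H(X,Y) = -Σ p(x,y) log p(x,y) = 2.5026 bits

Right side — compute H(Y|X) from the conditional distributions:
P(X) = (3/8, 7/32, 13/32), so H(X) = 1.5382 bits
H(Y|X) = Σ_x P(X=x) · H(Y|X=x):
  P(Y|X=0) = (1/3, 2/3), H(Y|X=0) = 0.9183, weight P(X=0) = 3/8
  P(Y|X=1) = (3/7, 4/7), H(Y|X=1) = 0.9852, weight P(X=1) = 7/32
  P(Y|X=2) = (6/13, 7/13), H(Y|X=2) = 0.9957, weight P(X=2) = 13/32
H(Y|X) = 0.9644 bits

H(X) + H(Y|X) = 1.5382 + 0.9644 = 2.5026 bits

Both sides equal 2.5026 bits. ✓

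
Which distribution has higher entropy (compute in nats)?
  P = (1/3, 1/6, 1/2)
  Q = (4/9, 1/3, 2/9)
Q

Computing entropies in nats:
H(P) = 1.0114
H(Q) = 1.0609

Distribution Q has higher entropy.

Intuition: The distribution closer to uniform (more spread out) has higher entropy.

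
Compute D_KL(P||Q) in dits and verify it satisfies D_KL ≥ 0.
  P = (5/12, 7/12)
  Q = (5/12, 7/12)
0.0000 dits

KL divergence satisfies the Gibbs inequality: D_KL(P||Q) ≥ 0 for all distributions P, Q.

D_KL(P||Q) = Σ p(x) log(p(x)/q(x))
Term by term:
  x=0: 5/12 × log_10[(5/12)/(5/12)] = 0.0000
  x=1: 7/12 × log_10[(7/12)/(7/12)] = 0.0000
D_KL(P||Q) = 0.0000 dits

D_KL(P||Q) = 0.0000 ≥ 0 ✓

This non-negativity is a fundamental property: relative entropy cannot be negative because it measures how different Q is from P.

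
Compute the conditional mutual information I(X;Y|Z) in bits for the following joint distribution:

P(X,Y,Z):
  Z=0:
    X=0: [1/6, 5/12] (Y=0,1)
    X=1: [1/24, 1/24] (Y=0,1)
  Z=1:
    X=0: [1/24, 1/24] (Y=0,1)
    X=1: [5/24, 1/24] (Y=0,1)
0.0351 bits

Conditional mutual information: I(X;Y|Z) = H(X|Z) + H(Y|Z) - H(X,Y|Z)

H(Z) = 0.9183
H(X,Z) = 1.5511 → H(X|Z) = 0.6328
H(Y,Z) = 1.7861 → H(Y|Z) = 0.8678
H(X,Y,Z) = 2.3838 → H(X,Y|Z) = 1.4655

I(X;Y|Z) = 0.6328 + 0.8678 - 1.4655 = 0.0351 bits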